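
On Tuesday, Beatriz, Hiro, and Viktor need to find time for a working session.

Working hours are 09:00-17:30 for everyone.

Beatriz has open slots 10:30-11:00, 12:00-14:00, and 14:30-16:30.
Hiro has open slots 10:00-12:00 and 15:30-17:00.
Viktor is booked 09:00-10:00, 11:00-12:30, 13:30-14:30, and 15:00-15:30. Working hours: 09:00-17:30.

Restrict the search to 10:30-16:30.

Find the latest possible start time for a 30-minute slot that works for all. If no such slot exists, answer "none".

Viktor free within 09:00–17:30: 10:00–11:00, 12:30–13:30, 14:30–15:00, 15:30–17:30.
Beatriz ∩ Hiro: 10:30–11:00, 15:30–16:30.
Beatriz ∩ Hiro ∩ Viktor: 10:30–11:00, 15:30–16:30.
Restricted to 10:30–16:30: 10:30–11:00, 15:30–16:30.
Windows ≥ 30 min: 10:30–11:00, 15:30–16:30.
Latest start in the last window 15:30–16:30 is 16:30 − 30 min = 16:00.

16:00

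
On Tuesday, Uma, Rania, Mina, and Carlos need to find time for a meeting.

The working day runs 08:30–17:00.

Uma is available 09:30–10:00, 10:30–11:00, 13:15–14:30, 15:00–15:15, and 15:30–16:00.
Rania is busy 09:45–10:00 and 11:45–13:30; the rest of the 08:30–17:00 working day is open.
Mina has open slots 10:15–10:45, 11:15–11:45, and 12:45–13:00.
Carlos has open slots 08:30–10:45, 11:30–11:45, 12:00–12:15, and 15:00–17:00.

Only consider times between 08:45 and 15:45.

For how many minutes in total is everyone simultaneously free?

15 minutes

Rania free within 08:30–17:00: 08:30–09:45, 10:00–11:45, 13:30–17:00.
Uma ∩ Rania: 09:30–09:45, 10:30–11:00, 13:30–14:30, 15:00–15:15, 15:30–16:00.
Uma ∩ Rania ∩ Mina: 10:30–10:45.
Uma ∩ Rania ∩ Mina ∩ Carlos: 10:30–10:45.
Restricted to 08:45–15:45: 10:30–10:45.
Total common minutes: 15.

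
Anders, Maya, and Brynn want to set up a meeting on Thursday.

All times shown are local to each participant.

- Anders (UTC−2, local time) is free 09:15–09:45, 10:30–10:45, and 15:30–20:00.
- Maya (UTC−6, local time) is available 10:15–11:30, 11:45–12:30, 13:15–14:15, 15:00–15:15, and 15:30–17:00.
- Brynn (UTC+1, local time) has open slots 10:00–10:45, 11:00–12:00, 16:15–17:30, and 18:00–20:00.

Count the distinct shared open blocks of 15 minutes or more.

1

Anders → UTC: 11:15–11:45, 12:30–12:45, 17:30–22:00.
Maya → UTC: 16:15–17:30, 17:45–18:30, 19:15–20:15, 21:00–21:15, 21:30–23:00.
Brynn → UTC: 09:00–09:45, 10:00–11:00, 15:15–16:30, 17:00–19:00.
Anders ∩ Maya: 17:45–18:30, 19:15–20:15, 21:00–21:15, 21:30–22:00.
Anders ∩ Maya ∩ Brynn: 17:45–18:30.
Windows ≥ 15 min: 17:45–18:30.
That's 1 window.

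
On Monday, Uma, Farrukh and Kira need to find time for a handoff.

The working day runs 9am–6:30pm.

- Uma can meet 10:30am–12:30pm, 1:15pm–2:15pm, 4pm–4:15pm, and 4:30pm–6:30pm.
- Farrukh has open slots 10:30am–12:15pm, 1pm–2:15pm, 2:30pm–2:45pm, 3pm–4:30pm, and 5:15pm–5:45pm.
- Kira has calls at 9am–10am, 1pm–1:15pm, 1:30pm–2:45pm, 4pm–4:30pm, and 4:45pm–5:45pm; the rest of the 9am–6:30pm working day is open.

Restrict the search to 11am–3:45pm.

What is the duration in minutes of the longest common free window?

Kira free within 09:00–18:30: 10:00–13:00, 13:15–13:30, 14:45–16:00, 16:30–16:45, 17:45–18:30.
Uma ∩ Farrukh: 10:30–12:15, 13:15–14:15, 16:00–16:15, 17:15–17:45.
Uma ∩ Farrukh ∩ Kira: 10:30–12:15, 13:15–13:30.
Restricted to 11:00–15:45: 11:00–12:15, 13:15–13:30.
Common window lengths: 75, 15 min; longest is 75.

75 minutes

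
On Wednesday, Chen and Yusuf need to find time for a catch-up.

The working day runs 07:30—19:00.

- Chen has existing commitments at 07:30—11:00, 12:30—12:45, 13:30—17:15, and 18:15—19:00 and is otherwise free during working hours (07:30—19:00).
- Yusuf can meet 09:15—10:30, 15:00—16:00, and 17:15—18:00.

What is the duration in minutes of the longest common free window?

45 minutes

Chen free within 07:30–19:00: 11:00–12:30, 12:45–13:30, 17:15–18:15.
Chen ∩ Yusuf: 17:15–18:00.
Single common window of 45 minutes.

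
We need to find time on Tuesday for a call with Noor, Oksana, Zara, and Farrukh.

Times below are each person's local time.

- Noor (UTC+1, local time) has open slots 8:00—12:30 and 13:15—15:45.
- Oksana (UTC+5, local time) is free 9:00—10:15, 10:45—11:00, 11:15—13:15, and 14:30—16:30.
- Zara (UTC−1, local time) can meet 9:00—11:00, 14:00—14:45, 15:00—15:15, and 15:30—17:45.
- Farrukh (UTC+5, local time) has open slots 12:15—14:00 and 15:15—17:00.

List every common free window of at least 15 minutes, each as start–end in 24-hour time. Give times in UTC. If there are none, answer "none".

10:15–11:30

Noor → UTC: 07:00–11:30, 12:15–14:45.
Oksana → UTC: 04:00–05:15, 05:45–06:00, 06:15–08:15, 09:30–11:30.
Zara → UTC: 10:00–12:00, 15:00–15:45, 16:00–16:15, 16:30–18:45.
Farrukh → UTC: 07:15–09:00, 10:15–12:00.
Noor ∩ Oksana: 07:00–08:15, 09:30–11:30.
Noor ∩ Oksana ∩ Zara: 10:00–11:30.
Noor ∩ Oksana ∩ Zara ∩ Farrukh: 10:15–11:30.
Windows ≥ 15 min: 10:15–11:30.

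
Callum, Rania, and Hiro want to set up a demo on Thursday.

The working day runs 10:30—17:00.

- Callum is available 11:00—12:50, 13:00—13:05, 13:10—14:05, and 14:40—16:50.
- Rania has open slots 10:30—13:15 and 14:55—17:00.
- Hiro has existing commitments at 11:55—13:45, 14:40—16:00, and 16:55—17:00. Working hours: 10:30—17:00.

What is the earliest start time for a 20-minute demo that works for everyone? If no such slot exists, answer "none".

Hiro free within 10:30–17:00: 10:30–11:55, 13:45–14:40, 16:00–16:55.
Callum ∩ Rania: 11:00–12:50, 13:00–13:05, 13:10–13:15, 14:55–16:50.
Callum ∩ Rania ∩ Hiro: 11:00–11:55, 16:00–16:50.
Windows ≥ 20 min: 11:00–11:55, 16:00–16:50.
Earliest such window starts at 11:00.

11:00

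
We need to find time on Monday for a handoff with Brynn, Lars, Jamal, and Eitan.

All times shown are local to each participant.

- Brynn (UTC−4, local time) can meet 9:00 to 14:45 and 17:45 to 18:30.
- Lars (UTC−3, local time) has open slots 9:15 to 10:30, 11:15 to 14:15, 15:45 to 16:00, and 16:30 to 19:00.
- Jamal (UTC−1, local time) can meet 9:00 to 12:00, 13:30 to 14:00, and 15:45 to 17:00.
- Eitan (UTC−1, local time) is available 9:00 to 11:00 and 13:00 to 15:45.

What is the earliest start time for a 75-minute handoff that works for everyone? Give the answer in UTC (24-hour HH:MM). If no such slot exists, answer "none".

none

Brynn → UTC: 13:00–18:45, 21:45–22:30.
Lars → UTC: 12:15–13:30, 14:15–17:15, 18:45–19:00, 19:30–22:00.
Jamal → UTC: 10:00–13:00, 14:30–15:00, 16:45–18:00.
Eitan → UTC: 10:00–12:00, 14:00–16:45.
Brynn ∩ Lars: 13:00–13:30, 14:15–17:15, 21:45–22:00.
Brynn ∩ Lars ∩ Jamal: 14:30–15:00, 16:45–17:15.
Brynn ∩ Lars ∩ Jamal ∩ Eitan: 14:30–15:00.
Windows ≥ 75 min: (none).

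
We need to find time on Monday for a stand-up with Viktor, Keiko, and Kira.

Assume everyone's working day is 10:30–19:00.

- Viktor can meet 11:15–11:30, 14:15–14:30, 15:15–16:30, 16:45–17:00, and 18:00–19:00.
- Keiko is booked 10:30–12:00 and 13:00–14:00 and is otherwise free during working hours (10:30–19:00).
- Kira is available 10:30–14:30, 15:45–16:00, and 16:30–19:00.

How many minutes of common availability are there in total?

105 minutes

Keiko free within 10:30–19:00: 12:00–13:00, 14:00–19:00.
Viktor ∩ Keiko: 14:15–14:30, 15:15–16:30, 16:45–17:00, 18:00–19:00.
Viktor ∩ Keiko ∩ Kira: 14:15–14:30, 15:45–16:00, 16:45–17:00, 18:00–19:00.
Total common minutes: 15 + 15 + 15 + 60 = 105.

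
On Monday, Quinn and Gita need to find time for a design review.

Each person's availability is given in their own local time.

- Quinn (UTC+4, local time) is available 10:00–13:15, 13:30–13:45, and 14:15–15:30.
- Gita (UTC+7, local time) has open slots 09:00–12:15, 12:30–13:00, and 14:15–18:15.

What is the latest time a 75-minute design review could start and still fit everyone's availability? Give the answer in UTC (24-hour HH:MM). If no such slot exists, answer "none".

Quinn → UTC: 06:00–09:15, 09:30–09:45, 10:15–11:30.
Gita → UTC: 02:00–05:15, 05:30–06:00, 07:15–11:15.
Quinn ∩ Gita: 07:15–09:15, 09:30–09:45, 10:15–11:15.
Windows ≥ 75 min: 07:15–09:15.
Latest start in the last window 07:15–09:15 is 09:15 − 75 min = 08:00.

08:00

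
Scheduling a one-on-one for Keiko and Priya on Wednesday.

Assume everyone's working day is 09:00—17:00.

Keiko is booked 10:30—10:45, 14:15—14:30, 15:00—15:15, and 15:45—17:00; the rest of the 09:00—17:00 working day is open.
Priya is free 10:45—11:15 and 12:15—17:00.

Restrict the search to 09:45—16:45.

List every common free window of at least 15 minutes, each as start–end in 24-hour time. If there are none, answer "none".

Keiko free within 09:00–17:00: 09:00–10:30, 10:45–14:15, 14:30–15:00, 15:15–15:45.
Keiko ∩ Priya: 10:45–11:15, 12:15–14:15, 14:30–15:00, 15:15–15:45.
Restricted to 09:45–16:45: 10:45–11:15, 12:15–14:15, 14:30–15:00, 15:15–15:45.
Windows ≥ 15 min: 10:45–11:15, 12:15–14:15, 14:30–15:00, 15:15–15:45.

10:45–11:15, 12:15–14:15, 14:30–15:00, 15:15–15:45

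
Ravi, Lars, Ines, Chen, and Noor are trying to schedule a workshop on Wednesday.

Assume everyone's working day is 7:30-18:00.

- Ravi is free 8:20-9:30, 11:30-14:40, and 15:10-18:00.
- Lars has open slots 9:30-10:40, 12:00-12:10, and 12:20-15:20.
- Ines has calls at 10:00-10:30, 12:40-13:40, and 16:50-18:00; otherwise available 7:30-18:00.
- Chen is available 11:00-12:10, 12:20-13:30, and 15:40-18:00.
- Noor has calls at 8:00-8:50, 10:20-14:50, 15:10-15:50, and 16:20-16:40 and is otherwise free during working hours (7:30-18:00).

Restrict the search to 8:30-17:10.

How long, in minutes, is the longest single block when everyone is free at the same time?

Ines free within 07:30–18:00: 07:30–10:00, 10:30–12:40, 13:40–16:50.
Noor free within 07:30–18:00: 07:30–08:00, 08:50–10:20, 14:50–15:10, 15:50–16:20, 16:40–18:00.
Ravi ∩ Lars: 12:00–12:10, 12:20–14:40, 15:10–15:20.
Ravi ∩ Lars ∩ Ines: 12:00–12:10, 12:20–12:40, 13:40–14:40, 15:10–15:20.
Ravi ∩ Lars ∩ Ines ∩ Chen: 12:00–12:10, 12:20–12:40.
Ravi ∩ Lars ∩ Ines ∩ Chen ∩ Noor: (none).
Restricted to 08:30–17:10: (none).
No common window.

0 minutes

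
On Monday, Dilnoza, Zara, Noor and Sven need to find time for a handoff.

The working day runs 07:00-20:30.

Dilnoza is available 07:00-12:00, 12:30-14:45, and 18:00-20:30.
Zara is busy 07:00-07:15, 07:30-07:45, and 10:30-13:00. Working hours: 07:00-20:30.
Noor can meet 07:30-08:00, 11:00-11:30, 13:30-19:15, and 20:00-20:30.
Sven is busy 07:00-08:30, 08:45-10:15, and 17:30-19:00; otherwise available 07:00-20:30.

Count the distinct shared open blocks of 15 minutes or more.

Zara free within 07:00–20:30: 07:15–07:30, 07:45–10:30, 13:00–20:30.
Sven free within 07:00–20:30: 08:30–08:45, 10:15–17:30, 19:00–20:30.
Dilnoza ∩ Zara: 07:15–07:30, 07:45–10:30, 13:00–14:45, 18:00–20:30.
Dilnoza ∩ Zara ∩ Noor: 07:45–08:00, 13:30–14:45, 18:00–19:15, 20:00–20:30.
Dilnoza ∩ Zara ∩ Noor ∩ Sven: 13:30–14:45, 19:00–19:15, 20:00–20:30.
Windows ≥ 15 min: 13:30–14:45, 19:00–19:15, 20:00–20:30.
That's 3 windows.

3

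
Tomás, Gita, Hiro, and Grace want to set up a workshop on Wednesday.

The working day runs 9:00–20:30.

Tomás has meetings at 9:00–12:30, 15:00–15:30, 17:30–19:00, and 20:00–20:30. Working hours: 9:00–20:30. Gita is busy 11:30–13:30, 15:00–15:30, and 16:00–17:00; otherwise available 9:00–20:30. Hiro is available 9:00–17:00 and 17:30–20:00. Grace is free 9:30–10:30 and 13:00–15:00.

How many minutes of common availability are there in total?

Tomás free within 09:00–20:30: 12:30–15:00, 15:30–17:30, 19:00–20:00.
Gita free within 09:00–20:30: 09:00–11:30, 13:30–15:00, 15:30–16:00, 17:00–20:30.
Tomás ∩ Gita: 13:30–15:00, 15:30–16:00, 17:00–17:30, 19:00–20:00.
Tomás ∩ Gita ∩ Hiro: 13:30–15:00, 15:30–16:00, 19:00–20:00.
Tomás ∩ Gita ∩ Hiro ∩ Grace: 13:30–15:00.
Total common minutes: 90.

90 minutes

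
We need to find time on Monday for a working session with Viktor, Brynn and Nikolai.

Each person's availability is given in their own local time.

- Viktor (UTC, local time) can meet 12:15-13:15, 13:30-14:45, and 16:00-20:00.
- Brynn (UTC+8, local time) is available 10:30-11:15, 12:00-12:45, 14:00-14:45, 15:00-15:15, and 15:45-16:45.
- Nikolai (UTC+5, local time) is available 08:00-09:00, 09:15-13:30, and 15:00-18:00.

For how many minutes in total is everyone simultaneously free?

Viktor → UTC: 12:15–13:15, 13:30–14:45, 16:00–20:00.
Brynn → UTC: 02:30–03:15, 04:00–04:45, 06:00–06:45, 07:00–07:15, 07:45–08:45.
Nikolai → UTC: 03:00–04:00, 04:15–08:30, 10:00–13:00.
Viktor ∩ Brynn: (none).
Viktor ∩ Brynn ∩ Nikolai: (none).
Total common minutes: 0.

0 minutes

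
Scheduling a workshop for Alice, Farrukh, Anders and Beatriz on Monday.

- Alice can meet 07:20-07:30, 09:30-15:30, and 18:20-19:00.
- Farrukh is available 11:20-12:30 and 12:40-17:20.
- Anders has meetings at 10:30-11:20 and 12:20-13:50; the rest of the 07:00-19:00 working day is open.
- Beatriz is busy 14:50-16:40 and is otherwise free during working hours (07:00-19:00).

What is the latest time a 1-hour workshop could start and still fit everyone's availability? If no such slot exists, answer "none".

Anders free within 07:00–19:00: 07:00–10:30, 11:20–12:20, 13:50–19:00.
Beatriz free within 07:00–19:00: 07:00–14:50, 16:40–19:00.
Alice ∩ Farrukh: 11:20–12:30, 12:40–15:30.
Alice ∩ Farrukh ∩ Anders: 11:20–12:20, 13:50–15:30.
Alice ∩ Farrukh ∩ Anders ∩ Beatriz: 11:20–12:20, 13:50–14:50.
Windows ≥ 60 min: 11:20–12:20, 13:50–14:50.
Latest start in the last window 13:50–14:50 is 14:50 − 60 min = 13:50.

13:50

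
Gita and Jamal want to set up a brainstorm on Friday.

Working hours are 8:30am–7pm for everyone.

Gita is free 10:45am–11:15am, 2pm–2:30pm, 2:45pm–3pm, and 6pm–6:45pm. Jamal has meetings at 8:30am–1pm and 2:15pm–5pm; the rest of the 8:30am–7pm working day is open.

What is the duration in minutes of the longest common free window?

45 minutes

Jamal free within 08:30–19:00: 13:00–14:15, 17:00–19:00.
Gita ∩ Jamal: 14:00–14:15, 18:00–18:45.
Common window lengths: 15, 45 min; longest is 45.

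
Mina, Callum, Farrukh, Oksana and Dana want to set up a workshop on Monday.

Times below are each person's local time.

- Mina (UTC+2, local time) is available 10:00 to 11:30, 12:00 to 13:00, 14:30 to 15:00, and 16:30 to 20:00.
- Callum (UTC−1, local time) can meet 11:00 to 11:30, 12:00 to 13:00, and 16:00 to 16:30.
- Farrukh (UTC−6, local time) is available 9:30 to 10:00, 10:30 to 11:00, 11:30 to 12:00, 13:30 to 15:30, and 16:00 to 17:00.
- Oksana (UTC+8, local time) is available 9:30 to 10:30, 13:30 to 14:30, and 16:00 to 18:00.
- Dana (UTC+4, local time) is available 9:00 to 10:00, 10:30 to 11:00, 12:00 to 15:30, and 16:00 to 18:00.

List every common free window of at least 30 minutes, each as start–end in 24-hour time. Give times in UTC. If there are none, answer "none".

none

Mina → UTC: 08:00–09:30, 10:00–11:00, 12:30–13:00, 14:30–18:00.
Callum → UTC: 12:00–12:30, 13:00–14:00, 17:00–17:30.
Farrukh → UTC: 15:30–16:00, 16:30–17:00, 17:30–18:00, 19:30–21:30, 22:00–23:00.
Oksana → UTC: 01:30–02:30, 05:30–06:30, 08:00–10:00.
Dana → UTC: 05:00–06:00, 06:30–07:00, 08:00–11:30, 12:00–14:00.
Mina ∩ Callum: 17:00–17:30.
Mina ∩ Callum ∩ Farrukh: (none).
Mina ∩ Callum ∩ Farrukh ∩ Oksana: (none).
Mina ∩ Callum ∩ Farrukh ∩ Oksana ∩ Dana: (none).
Windows ≥ 30 min: (none).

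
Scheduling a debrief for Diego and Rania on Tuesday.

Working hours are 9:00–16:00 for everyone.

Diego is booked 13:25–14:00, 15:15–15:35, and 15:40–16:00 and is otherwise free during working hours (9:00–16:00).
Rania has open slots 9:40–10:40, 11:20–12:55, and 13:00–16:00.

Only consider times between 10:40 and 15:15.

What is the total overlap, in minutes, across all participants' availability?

195 minutes

Diego free within 09:00–16:00: 09:00–13:25, 14:00–15:15, 15:35–15:40.
Diego ∩ Rania: 09:40–10:40, 11:20–12:55, 13:00–13:25, 14:00–15:15, 15:35–15:40.
Restricted to 10:40–15:15: 11:20–12:55, 13:00–13:25, 14:00–15:15.
Total common minutes: 95 + 25 + 75 = 195.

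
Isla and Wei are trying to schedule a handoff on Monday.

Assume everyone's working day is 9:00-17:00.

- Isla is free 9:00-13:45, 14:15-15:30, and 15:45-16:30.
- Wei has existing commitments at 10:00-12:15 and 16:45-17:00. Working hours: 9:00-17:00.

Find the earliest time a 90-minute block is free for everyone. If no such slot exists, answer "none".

12:15

Wei free within 09:00–17:00: 09:00–10:00, 12:15–16:45.
Isla ∩ Wei: 09:00–10:00, 12:15–13:45, 14:15–15:30, 15:45–16:30.
Windows ≥ 90 min: 12:15–13:45.
Earliest such window starts at 12:15.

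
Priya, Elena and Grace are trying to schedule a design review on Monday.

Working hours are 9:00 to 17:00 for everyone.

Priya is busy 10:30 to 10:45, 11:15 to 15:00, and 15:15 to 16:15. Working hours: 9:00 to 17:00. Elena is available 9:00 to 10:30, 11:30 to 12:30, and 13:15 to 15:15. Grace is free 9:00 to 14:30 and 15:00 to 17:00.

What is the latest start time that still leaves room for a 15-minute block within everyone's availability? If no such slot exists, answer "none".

Priya free within 09:00–17:00: 09:00–10:30, 10:45–11:15, 15:00–15:15, 16:15–17:00.
Priya ∩ Elena: 09:00–10:30, 15:00–15:15.
Priya ∩ Elena ∩ Grace: 09:00–10:30, 15:00–15:15.
Windows ≥ 15 min: 09:00–10:30, 15:00–15:15.
Latest start in the last window 15:00–15:15 is 15:15 − 15 min = 15:00.

15:00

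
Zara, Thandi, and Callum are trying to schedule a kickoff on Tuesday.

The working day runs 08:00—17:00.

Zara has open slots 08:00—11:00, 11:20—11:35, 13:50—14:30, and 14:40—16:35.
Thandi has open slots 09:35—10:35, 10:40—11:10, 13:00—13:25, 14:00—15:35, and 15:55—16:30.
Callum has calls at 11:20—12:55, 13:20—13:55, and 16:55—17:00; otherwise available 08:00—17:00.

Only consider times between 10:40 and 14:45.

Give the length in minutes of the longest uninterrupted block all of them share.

Callum free within 08:00–17:00: 08:00–11:20, 12:55–13:20, 13:55–16:55.
Zara ∩ Thandi: 09:35–10:35, 10:40–11:00, 14:00–14:30, 14:40–15:35, 15:55–16:30.
Zara ∩ Thandi ∩ Callum: 09:35–10:35, 10:40–11:00, 14:00–14:30, 14:40–15:35, 15:55–16:30.
Restricted to 10:40–14:45: 10:40–11:00, 14:00–14:30, 14:40–14:45.
Common window lengths: 20, 30, 5 min; longest is 30.

30 minutes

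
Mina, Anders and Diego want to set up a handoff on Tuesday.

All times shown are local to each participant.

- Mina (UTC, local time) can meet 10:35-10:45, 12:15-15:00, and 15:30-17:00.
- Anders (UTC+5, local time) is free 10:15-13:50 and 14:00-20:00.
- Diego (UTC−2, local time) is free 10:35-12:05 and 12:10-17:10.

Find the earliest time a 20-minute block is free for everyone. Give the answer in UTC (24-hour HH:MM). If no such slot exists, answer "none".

Mina → UTC: 10:35–10:45, 12:15–15:00, 15:30–17:00.
Anders → UTC: 05:15–08:50, 09:00–15:00.
Diego → UTC: 12:35–14:05, 14:10–19:10.
Mina ∩ Anders: 10:35–10:45, 12:15–15:00.
Mina ∩ Anders ∩ Diego: 12:35–14:05, 14:10–15:00.
Windows ≥ 20 min: 12:35–14:05, 14:10–15:00.
Earliest such window starts at 12:35.

12:35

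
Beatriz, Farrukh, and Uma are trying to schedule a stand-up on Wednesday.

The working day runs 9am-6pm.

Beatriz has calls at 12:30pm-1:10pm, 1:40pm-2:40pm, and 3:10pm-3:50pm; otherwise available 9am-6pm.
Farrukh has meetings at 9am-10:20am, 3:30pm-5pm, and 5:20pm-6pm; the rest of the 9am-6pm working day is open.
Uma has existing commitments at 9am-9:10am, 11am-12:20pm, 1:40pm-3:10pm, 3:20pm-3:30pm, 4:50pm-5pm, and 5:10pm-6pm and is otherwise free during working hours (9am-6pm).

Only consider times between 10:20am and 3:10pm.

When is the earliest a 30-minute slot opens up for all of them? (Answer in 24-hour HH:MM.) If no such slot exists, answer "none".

Beatriz free within 09:00–18:00: 09:00–12:30, 13:10–13:40, 14:40–15:10, 15:50–18:00.
Farrukh free within 09:00–18:00: 10:20–15:30, 17:00–17:20.
Uma free within 09:00–18:00: 09:10–11:00, 12:20–13:40, 15:10–15:20, 15:30–16:50, 17:00–17:10.
Beatriz ∩ Farrukh: 10:20–12:30, 13:10–13:40, 14:40–15:10, 17:00–17:20.
Beatriz ∩ Farrukh ∩ Uma: 10:20–11:00, 12:20–12:30, 13:10–13:40, 17:00–17:10.
Restricted to 10:20–15:10: 10:20–11:00, 12:20–12:30, 13:10–13:40.
Windows ≥ 30 min: 10:20–11:00, 13:10–13:40.
Earliest such window starts at 10:20.

10:20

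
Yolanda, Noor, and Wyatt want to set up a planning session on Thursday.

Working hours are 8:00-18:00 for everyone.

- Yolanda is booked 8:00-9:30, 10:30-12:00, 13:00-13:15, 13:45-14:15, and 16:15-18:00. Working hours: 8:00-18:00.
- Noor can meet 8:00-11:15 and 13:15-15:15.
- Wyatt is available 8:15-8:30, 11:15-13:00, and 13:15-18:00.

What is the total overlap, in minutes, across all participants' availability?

90 minutes

Yolanda free within 08:00–18:00: 09:30–10:30, 12:00–13:00, 13:15–13:45, 14:15–16:15.
Yolanda ∩ Noor: 09:30–10:30, 13:15–13:45, 14:15–15:15.
Yolanda ∩ Noor ∩ Wyatt: 13:15–13:45, 14:15–15:15.
Total common minutes: 30 + 60 = 90.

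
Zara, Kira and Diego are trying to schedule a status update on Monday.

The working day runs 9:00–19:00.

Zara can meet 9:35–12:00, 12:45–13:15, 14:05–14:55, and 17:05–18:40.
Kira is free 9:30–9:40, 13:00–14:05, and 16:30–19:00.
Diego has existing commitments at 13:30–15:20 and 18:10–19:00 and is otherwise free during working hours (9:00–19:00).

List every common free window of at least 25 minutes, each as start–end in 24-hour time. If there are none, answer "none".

Diego free within 09:00–19:00: 09:00–13:30, 15:20–18:10.
Zara ∩ Kira: 09:35–09:40, 13:00–13:15, 17:05–18:40.
Zara ∩ Kira ∩ Diego: 09:35–09:40, 13:00–13:15, 17:05–18:10.
Windows ≥ 25 min: 17:05–18:10.

17:05–18:10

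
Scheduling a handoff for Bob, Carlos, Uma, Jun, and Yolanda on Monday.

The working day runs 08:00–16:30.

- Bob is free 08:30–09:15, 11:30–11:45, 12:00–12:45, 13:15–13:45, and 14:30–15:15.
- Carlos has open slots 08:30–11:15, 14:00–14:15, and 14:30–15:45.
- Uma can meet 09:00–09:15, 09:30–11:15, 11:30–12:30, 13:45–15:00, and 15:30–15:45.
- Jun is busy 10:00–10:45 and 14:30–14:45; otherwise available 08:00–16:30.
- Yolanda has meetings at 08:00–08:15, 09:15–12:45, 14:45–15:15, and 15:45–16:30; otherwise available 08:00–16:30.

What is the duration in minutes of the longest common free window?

Jun free within 08:00–16:30: 08:00–10:00, 10:45–14:30, 14:45–16:30.
Yolanda free within 08:00–16:30: 08:15–09:15, 12:45–14:45, 15:15–15:45.
Bob ∩ Carlos: 08:30–09:15, 14:30–15:15.
Bob ∩ Carlos ∩ Uma: 09:00–09:15, 14:30–15:00.
Bob ∩ Carlos ∩ Uma ∩ Jun: 09:00–09:15, 14:45–15:00.
Bob ∩ Carlos ∩ Uma ∩ Jun ∩ Yolanda: 09:00–09:15.
Single common window of 15 minutes.

15 minutes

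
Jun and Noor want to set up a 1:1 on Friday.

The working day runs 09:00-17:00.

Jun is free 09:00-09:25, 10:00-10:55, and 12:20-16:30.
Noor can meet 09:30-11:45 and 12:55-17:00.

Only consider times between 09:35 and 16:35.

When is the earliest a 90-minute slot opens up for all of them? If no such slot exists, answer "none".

12:55

Jun ∩ Noor: 10:00–10:55, 12:55–16:30.
Restricted to 09:35–16:35: 10:00–10:55, 12:55–16:30.
Windows ≥ 90 min: 12:55–16:30.
Earliest such window starts at 12:55.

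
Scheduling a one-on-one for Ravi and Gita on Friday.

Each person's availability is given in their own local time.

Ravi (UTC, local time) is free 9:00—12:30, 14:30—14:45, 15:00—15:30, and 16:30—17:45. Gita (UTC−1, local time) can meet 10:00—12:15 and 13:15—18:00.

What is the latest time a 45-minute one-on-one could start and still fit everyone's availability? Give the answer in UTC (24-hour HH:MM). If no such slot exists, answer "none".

Ravi → UTC: 09:00–12:30, 14:30–14:45, 15:00–15:30, 16:30–17:45.
Gita → UTC: 11:00–13:15, 14:15–19:00.
Ravi ∩ Gita: 11:00–12:30, 14:30–14:45, 15:00–15:30, 16:30–17:45.
Windows ≥ 45 min: 11:00–12:30, 16:30–17:45.
Latest start in the last window 16:30–17:45 is 17:45 − 45 min = 17:00.

17:00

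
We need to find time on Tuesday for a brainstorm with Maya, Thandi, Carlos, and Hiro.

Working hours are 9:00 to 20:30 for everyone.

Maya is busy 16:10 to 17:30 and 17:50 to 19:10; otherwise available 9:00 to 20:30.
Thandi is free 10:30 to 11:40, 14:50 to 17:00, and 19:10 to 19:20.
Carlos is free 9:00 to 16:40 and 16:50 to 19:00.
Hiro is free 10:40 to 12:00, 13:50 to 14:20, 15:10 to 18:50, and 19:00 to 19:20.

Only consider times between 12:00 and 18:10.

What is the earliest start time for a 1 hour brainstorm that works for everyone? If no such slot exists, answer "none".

Maya free within 09:00–20:30: 09:00–16:10, 17:30–17:50, 19:10–20:30.
Maya ∩ Thandi: 10:30–11:40, 14:50–16:10, 19:10–19:20.
Maya ∩ Thandi ∩ Carlos: 10:30–11:40, 14:50–16:10.
Maya ∩ Thandi ∩ Carlos ∩ Hiro: 10:40–11:40, 15:10–16:10.
Restricted to 12:00–18:10: 15:10–16:10.
Windows ≥ 60 min: 15:10–16:10.
Earliest such window starts at 15:10.

15:10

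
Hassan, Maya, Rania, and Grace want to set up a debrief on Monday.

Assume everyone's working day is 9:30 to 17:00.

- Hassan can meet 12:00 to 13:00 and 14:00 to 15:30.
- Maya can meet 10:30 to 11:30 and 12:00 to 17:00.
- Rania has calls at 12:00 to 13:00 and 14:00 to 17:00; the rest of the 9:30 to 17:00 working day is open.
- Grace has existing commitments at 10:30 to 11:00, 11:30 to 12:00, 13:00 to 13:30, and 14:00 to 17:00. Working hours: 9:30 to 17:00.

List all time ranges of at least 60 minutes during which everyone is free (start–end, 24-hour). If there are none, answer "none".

none

Rania free within 09:30–17:00: 09:30–12:00, 13:00–14:00.
Grace free within 09:30–17:00: 09:30–10:30, 11:00–11:30, 12:00–13:00, 13:30–14:00.
Hassan ∩ Maya: 12:00–13:00, 14:00–15:30.
Hassan ∩ Maya ∩ Rania: (none).
Hassan ∩ Maya ∩ Rania ∩ Grace: (none).
Windows ≥ 60 min: (none).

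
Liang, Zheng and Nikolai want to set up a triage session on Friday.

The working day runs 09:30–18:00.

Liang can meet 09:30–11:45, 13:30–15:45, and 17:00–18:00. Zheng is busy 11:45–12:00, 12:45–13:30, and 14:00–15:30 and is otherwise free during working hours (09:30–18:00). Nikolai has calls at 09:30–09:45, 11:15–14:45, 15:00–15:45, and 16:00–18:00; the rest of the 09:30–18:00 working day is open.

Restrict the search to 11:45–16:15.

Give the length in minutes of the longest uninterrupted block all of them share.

0 minutes

Zheng free within 09:30–18:00: 09:30–11:45, 12:00–12:45, 13:30–14:00, 15:30–18:00.
Nikolai free within 09:30–18:00: 09:45–11:15, 14:45–15:00, 15:45–16:00.
Liang ∩ Zheng: 09:30–11:45, 13:30–14:00, 15:30–15:45, 17:00–18:00.
Liang ∩ Zheng ∩ Nikolai: 09:45–11:15.
Restricted to 11:45–16:15: (none).
No common window.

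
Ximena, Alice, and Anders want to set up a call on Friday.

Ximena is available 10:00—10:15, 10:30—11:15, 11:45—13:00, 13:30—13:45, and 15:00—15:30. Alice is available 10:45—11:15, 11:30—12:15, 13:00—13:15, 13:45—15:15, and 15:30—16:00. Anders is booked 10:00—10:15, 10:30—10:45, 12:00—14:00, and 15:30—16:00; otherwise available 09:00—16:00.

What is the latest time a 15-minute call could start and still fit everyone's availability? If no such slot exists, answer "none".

15:00

Anders free within 09:00–16:00: 09:00–10:00, 10:15–10:30, 10:45–12:00, 14:00–15:30.
Ximena ∩ Alice: 10:45–11:15, 11:45–12:15, 15:00–15:15.
Ximena ∩ Alice ∩ Anders: 10:45–11:15, 11:45–12:00, 15:00–15:15.
Windows ≥ 15 min: 10:45–11:15, 11:45–12:00, 15:00–15:15.
Latest start in the last window 15:00–15:15 is 15:15 − 15 min = 15:00.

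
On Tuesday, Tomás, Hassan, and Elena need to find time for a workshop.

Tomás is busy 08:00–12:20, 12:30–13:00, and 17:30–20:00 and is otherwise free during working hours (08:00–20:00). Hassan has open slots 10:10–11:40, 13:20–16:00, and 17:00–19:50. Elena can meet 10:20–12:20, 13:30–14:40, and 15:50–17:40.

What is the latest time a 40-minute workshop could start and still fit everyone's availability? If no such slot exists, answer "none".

14:00

Tomás free within 08:00–20:00: 12:20–12:30, 13:00–17:30.
Tomás ∩ Hassan: 13:20–16:00, 17:00–17:30.
Tomás ∩ Hassan ∩ Elena: 13:30–14:40, 15:50–16:00, 17:00–17:30.
Windows ≥ 40 min: 13:30–14:40.
Latest start in the last window 13:30–14:40 is 14:40 − 40 min = 14:00.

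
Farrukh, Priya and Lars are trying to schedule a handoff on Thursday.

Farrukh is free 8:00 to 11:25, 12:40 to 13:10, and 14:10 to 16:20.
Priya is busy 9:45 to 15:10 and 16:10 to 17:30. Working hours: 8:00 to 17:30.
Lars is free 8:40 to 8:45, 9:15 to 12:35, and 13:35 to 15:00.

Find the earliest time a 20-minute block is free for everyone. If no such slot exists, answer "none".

Priya free within 08:00–17:30: 08:00–09:45, 15:10–16:10.
Farrukh ∩ Priya: 08:00–09:45, 15:10–16:10.
Farrukh ∩ Priya ∩ Lars: 08:40–08:45, 09:15–09:45.
Windows ≥ 20 min: 09:15–09:45.
Earliest such window starts at 09:15.

09:15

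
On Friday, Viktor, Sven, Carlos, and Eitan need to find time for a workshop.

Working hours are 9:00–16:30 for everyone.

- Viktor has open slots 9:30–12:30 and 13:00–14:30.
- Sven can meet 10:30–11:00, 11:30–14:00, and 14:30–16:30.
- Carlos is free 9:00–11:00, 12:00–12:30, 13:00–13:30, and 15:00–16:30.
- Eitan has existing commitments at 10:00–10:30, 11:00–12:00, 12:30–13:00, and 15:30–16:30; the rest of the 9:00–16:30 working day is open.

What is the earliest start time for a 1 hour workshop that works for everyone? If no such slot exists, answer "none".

Eitan free within 09:00–16:30: 09:00–10:00, 10:30–11:00, 12:00–12:30, 13:00–15:30.
Viktor ∩ Sven: 10:30–11:00, 11:30–12:30, 13:00–14:00.
Viktor ∩ Sven ∩ Carlos: 10:30–11:00, 12:00–12:30, 13:00–13:30.
Viktor ∩ Sven ∩ Carlos ∩ Eitan: 10:30–11:00, 12:00–12:30, 13:00–13:30.
Windows ≥ 60 min: (none).

none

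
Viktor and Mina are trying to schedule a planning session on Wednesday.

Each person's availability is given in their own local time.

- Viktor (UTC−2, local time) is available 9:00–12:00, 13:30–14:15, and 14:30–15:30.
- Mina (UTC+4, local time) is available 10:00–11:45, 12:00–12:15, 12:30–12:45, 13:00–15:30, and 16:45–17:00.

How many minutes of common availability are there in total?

Viktor → UTC: 11:00–14:00, 15:30–16:15, 16:30–17:30.
Mina → UTC: 06:00–07:45, 08:00–08:15, 08:30–08:45, 09:00–11:30, 12:45–13:00.
Viktor ∩ Mina: 11:00–11:30, 12:45–13:00.
Total common minutes: 30 + 15 = 45.

45 minutes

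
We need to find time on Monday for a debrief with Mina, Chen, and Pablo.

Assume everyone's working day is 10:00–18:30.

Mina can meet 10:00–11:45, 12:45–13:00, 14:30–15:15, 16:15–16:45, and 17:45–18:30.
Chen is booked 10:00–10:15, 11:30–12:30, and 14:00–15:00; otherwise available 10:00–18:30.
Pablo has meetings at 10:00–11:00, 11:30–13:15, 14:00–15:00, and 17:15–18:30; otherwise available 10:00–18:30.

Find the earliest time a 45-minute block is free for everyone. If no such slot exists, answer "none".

Chen free within 10:00–18:30: 10:15–11:30, 12:30–14:00, 15:00–18:30.
Pablo free within 10:00–18:30: 11:00–11:30, 13:15–14:00, 15:00–17:15.
Mina ∩ Chen: 10:15–11:30, 12:45–13:00, 15:00–15:15, 16:15–16:45, 17:45–18:30.
Mina ∩ Chen ∩ Pablo: 11:00–11:30, 15:00–15:15, 16:15–16:45.
Windows ≥ 45 min: (none).

none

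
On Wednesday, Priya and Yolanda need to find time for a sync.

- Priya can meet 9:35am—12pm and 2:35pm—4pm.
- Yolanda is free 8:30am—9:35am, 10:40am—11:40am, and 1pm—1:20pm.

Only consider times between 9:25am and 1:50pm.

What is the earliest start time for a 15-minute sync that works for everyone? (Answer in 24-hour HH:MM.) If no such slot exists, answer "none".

Priya ∩ Yolanda: 10:40–11:40.
Restricted to 09:25–13:50: 10:40–11:40.
Windows ≥ 15 min: 10:40–11:40.
Earliest such window starts at 10:40.

10:40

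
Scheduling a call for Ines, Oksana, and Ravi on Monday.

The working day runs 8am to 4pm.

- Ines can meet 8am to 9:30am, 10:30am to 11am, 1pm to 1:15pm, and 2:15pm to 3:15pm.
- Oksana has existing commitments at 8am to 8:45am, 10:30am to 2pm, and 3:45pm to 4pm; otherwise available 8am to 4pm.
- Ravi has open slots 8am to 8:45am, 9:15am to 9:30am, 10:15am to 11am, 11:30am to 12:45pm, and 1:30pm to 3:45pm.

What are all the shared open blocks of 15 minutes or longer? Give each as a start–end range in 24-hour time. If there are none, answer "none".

Oksana free within 08:00–16:00: 08:45–10:30, 14:00–15:45.
Ines ∩ Oksana: 08:45–09:30, 14:15–15:15.
Ines ∩ Oksana ∩ Ravi: 09:15–09:30, 14:15–15:15.
Windows ≥ 15 min: 09:15–09:30, 14:15–15:15.

09:15–09:30, 14:15–15:15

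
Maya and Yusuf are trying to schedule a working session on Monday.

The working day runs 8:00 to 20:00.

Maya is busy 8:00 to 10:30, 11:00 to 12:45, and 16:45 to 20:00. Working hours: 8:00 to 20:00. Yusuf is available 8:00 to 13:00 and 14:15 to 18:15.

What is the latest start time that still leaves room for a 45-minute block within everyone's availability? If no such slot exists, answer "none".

Maya free within 08:00–20:00: 10:30–11:00, 12:45–16:45.
Maya ∩ Yusuf: 10:30–11:00, 12:45–13:00, 14:15–16:45.
Windows ≥ 45 min: 14:15–16:45.
Latest start in the last window 14:15–16:45 is 16:45 − 45 min = 16:00.

16:00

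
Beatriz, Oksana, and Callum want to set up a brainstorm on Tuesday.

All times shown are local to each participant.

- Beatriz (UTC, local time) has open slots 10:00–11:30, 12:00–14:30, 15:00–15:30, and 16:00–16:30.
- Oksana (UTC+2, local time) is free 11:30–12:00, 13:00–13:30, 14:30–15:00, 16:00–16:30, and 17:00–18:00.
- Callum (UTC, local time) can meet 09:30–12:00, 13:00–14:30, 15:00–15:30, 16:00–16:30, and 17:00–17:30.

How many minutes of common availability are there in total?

Beatriz → UTC: 10:00–11:30, 12:00–14:30, 15:00–15:30, 16:00–16:30.
Oksana → UTC: 09:30–10:00, 11:00–11:30, 12:30–13:00, 14:00–14:30, 15:00–16:00.
Callum → UTC: 09:30–12:00, 13:00–14:30, 15:00–15:30, 16:00–16:30, 17:00–17:30.
Beatriz ∩ Oksana: 11:00–11:30, 12:30–13:00, 14:00–14:30, 15:00–15:30.
Beatriz ∩ Oksana ∩ Callum: 11:00–11:30, 14:00–14:30, 15:00–15:30.
Total common minutes: 30 + 30 + 30 = 90.

90 minutes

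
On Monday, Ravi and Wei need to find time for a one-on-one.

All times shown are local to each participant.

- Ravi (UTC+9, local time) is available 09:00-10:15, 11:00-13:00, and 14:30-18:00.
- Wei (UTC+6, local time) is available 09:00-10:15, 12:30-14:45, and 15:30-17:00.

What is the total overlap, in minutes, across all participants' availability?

195 minutes

Ravi → UTC: 00:00–01:15, 02:00–04:00, 05:30–09:00.
Wei → UTC: 03:00–04:15, 06:30–08:45, 09:30–11:00.
Ravi ∩ Wei: 03:00–04:00, 06:30–08:45.
Total common minutes: 60 + 135 = 195.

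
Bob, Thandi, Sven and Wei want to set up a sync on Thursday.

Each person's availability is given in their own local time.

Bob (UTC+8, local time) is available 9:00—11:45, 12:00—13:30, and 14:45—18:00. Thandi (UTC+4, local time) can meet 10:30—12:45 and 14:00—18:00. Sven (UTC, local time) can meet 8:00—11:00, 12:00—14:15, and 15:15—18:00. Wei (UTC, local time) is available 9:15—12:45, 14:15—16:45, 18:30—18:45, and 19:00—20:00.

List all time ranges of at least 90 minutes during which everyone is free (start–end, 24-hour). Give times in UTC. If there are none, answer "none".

none

Bob → UTC: 01:00–03:45, 04:00–05:30, 06:45–10:00.
Thandi → UTC: 06:30–08:45, 10:00–14:00.
Sven → UTC: 08:00–11:00, 12:00–14:15, 15:15–18:00.
Wei → UTC: 09:15–12:45, 14:15–16:45, 18:30–18:45, 19:00–20:00.
Bob ∩ Thandi: 06:45–08:45.
Bob ∩ Thandi ∩ Sven: 08:00–08:45.
Bob ∩ Thandi ∩ Sven ∩ Wei: (none).
Windows ≥ 90 min: (none).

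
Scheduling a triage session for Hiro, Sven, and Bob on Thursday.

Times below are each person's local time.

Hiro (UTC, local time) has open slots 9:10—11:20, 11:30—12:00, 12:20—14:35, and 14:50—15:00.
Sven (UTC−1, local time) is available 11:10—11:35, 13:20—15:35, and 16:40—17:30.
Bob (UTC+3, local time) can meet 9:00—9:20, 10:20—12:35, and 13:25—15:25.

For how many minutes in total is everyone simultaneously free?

5 minutes

Hiro → UTC: 09:10–11:20, 11:30–12:00, 12:20–14:35, 14:50–15:00.
Sven → UTC: 12:10–12:35, 14:20–16:35, 17:40–18:30.
Bob → UTC: 06:00–06:20, 07:20–09:35, 10:25–12:25.
Hiro ∩ Sven: 12:20–12:35, 14:20–14:35, 14:50–15:00.
Hiro ∩ Sven ∩ Bob: 12:20–12:25.
Total common minutes: 5.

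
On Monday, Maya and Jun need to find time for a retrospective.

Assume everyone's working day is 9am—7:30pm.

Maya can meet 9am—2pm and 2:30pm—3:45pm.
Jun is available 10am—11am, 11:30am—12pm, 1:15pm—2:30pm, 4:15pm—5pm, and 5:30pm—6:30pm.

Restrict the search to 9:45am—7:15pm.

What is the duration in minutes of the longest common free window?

60 minutes

Maya ∩ Jun: 10:00–11:00, 11:30–12:00, 13:15–14:00.
Restricted to 09:45–19:15: 10:00–11:00, 11:30–12:00, 13:15–14:00.
Common window lengths: 60, 30, 45 min; longest is 60.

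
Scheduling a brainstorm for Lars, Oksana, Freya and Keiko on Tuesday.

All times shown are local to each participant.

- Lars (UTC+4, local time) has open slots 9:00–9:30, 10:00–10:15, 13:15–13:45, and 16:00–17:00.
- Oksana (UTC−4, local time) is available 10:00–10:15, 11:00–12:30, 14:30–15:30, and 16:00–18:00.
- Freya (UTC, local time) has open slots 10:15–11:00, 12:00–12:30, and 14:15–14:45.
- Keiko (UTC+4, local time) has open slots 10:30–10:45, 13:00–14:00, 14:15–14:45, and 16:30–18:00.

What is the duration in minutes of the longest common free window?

0 minutes

Lars → UTC: 05:00–05:30, 06:00–06:15, 09:15–09:45, 12:00–13:00.
Oksana → UTC: 14:00–14:15, 15:00–16:30, 18:30–19:30, 20:00–22:00.
Freya → UTC: 10:15–11:00, 12:00–12:30, 14:15–14:45.
Keiko → UTC: 06:30–06:45, 09:00–10:00, 10:15–10:45, 12:30–14:00.
Lars ∩ Oksana: (none).
Lars ∩ Oksana ∩ Freya: (none).
Lars ∩ Oksana ∩ Freya ∩ Keiko: (none).
No common window.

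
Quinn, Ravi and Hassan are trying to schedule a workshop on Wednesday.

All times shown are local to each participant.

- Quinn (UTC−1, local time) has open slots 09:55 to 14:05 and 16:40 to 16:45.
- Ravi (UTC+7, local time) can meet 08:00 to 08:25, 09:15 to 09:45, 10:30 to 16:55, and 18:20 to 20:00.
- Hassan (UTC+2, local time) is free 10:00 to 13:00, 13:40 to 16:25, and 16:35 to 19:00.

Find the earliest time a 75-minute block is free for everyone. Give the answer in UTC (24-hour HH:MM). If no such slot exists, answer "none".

11:40

Quinn → UTC: 10:55–15:05, 17:40–17:45.
Ravi → UTC: 01:00–01:25, 02:15–02:45, 03:30–09:55, 11:20–13:00.
Hassan → UTC: 08:00–11:00, 11:40–14:25, 14:35–17:00.
Quinn ∩ Ravi: 11:20–13:00.
Quinn ∩ Ravi ∩ Hassan: 11:40–13:00.
Windows ≥ 75 min: 11:40–13:00.
Earliest such window starts at 11:40.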